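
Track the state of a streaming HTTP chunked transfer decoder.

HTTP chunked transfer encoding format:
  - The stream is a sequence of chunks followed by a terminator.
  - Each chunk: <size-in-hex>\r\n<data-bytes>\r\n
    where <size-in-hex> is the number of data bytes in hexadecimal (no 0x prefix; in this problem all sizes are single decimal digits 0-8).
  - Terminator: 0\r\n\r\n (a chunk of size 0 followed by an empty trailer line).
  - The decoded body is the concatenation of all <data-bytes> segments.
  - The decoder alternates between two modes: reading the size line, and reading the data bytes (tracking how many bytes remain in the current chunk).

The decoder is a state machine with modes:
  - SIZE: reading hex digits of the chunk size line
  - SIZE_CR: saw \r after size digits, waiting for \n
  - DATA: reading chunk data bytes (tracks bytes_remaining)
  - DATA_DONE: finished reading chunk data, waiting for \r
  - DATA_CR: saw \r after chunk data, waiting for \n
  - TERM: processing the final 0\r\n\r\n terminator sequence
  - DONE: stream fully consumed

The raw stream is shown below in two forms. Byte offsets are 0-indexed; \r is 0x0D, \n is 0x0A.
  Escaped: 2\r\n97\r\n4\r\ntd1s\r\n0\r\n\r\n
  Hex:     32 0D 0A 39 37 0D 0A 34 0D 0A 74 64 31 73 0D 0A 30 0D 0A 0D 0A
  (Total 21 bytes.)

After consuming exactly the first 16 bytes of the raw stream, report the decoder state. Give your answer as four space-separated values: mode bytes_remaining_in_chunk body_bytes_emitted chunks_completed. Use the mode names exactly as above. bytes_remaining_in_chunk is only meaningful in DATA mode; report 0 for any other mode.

Answer: SIZE 0 6 2

Derivation:
Byte 0 = '2': mode=SIZE remaining=0 emitted=0 chunks_done=0
Byte 1 = 0x0D: mode=SIZE_CR remaining=0 emitted=0 chunks_done=0
Byte 2 = 0x0A: mode=DATA remaining=2 emitted=0 chunks_done=0
Byte 3 = '9': mode=DATA remaining=1 emitted=1 chunks_done=0
Byte 4 = '7': mode=DATA_DONE remaining=0 emitted=2 chunks_done=0
Byte 5 = 0x0D: mode=DATA_CR remaining=0 emitted=2 chunks_done=0
Byte 6 = 0x0A: mode=SIZE remaining=0 emitted=2 chunks_done=1
Byte 7 = '4': mode=SIZE remaining=0 emitted=2 chunks_done=1
Byte 8 = 0x0D: mode=SIZE_CR remaining=0 emitted=2 chunks_done=1
Byte 9 = 0x0A: mode=DATA remaining=4 emitted=2 chunks_done=1
Byte 10 = 't': mode=DATA remaining=3 emitted=3 chunks_done=1
Byte 11 = 'd': mode=DATA remaining=2 emitted=4 chunks_done=1
Byte 12 = '1': mode=DATA remaining=1 emitted=5 chunks_done=1
Byte 13 = 's': mode=DATA_DONE remaining=0 emitted=6 chunks_done=1
Byte 14 = 0x0D: mode=DATA_CR remaining=0 emitted=6 chunks_done=1
Byte 15 = 0x0A: mode=SIZE remaining=0 emitted=6 chunks_done=2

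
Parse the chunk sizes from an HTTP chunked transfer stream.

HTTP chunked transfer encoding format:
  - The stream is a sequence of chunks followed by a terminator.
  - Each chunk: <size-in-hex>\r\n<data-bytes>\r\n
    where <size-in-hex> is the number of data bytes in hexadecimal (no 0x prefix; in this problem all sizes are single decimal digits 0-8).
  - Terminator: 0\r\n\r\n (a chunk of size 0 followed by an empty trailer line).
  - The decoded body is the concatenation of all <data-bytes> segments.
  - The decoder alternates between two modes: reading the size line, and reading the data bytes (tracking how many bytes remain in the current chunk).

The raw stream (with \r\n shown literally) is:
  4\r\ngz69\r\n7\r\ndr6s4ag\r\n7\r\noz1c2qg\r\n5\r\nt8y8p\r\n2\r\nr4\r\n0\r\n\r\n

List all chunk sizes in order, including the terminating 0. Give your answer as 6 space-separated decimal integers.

Answer: 4 7 7 5 2 0

Derivation:
Chunk 1: stream[0..1]='4' size=0x4=4, data at stream[3..7]='gz69' -> body[0..4], body so far='gz69'
Chunk 2: stream[9..10]='7' size=0x7=7, data at stream[12..19]='dr6s4ag' -> body[4..11], body so far='gz69dr6s4ag'
Chunk 3: stream[21..22]='7' size=0x7=7, data at stream[24..31]='oz1c2qg' -> body[11..18], body so far='gz69dr6s4agoz1c2qg'
Chunk 4: stream[33..34]='5' size=0x5=5, data at stream[36..41]='t8y8p' -> body[18..23], body so far='gz69dr6s4agoz1c2qgt8y8p'
Chunk 5: stream[43..44]='2' size=0x2=2, data at stream[46..48]='r4' -> body[23..25], body so far='gz69dr6s4agoz1c2qgt8y8pr4'
Chunk 6: stream[50..51]='0' size=0 (terminator). Final body='gz69dr6s4agoz1c2qgt8y8pr4' (25 bytes)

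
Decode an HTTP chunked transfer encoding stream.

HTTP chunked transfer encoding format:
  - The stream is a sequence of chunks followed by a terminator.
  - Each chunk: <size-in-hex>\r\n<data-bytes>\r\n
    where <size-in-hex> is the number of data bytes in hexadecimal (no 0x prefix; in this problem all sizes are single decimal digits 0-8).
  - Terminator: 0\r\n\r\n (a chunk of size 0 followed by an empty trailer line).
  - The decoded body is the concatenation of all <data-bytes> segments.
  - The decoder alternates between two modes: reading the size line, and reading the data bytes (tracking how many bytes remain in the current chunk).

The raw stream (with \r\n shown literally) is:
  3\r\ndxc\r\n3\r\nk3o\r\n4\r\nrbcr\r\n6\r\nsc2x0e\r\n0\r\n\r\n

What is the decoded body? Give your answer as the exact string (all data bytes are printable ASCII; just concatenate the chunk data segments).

Answer: dxck3orbcrsc2x0e

Derivation:
Chunk 1: stream[0..1]='3' size=0x3=3, data at stream[3..6]='dxc' -> body[0..3], body so far='dxc'
Chunk 2: stream[8..9]='3' size=0x3=3, data at stream[11..14]='k3o' -> body[3..6], body so far='dxck3o'
Chunk 3: stream[16..17]='4' size=0x4=4, data at stream[19..23]='rbcr' -> body[6..10], body so far='dxck3orbcr'
Chunk 4: stream[25..26]='6' size=0x6=6, data at stream[28..34]='sc2x0e' -> body[10..16], body so far='dxck3orbcrsc2x0e'
Chunk 5: stream[36..37]='0' size=0 (terminator). Final body='dxck3orbcrsc2x0e' (16 bytes)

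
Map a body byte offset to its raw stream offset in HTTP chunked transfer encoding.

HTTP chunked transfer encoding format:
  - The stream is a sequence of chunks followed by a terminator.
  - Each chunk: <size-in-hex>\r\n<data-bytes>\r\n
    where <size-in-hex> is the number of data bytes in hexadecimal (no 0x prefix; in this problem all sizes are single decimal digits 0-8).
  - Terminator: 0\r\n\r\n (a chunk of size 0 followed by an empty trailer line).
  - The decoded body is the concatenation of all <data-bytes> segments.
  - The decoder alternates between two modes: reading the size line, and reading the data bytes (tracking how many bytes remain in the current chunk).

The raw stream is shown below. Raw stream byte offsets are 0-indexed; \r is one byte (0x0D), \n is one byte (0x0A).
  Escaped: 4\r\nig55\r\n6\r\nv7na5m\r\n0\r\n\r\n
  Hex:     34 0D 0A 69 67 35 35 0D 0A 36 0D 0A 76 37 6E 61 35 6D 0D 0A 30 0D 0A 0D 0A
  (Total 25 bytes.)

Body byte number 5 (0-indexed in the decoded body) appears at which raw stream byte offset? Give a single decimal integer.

Answer: 13

Derivation:
Chunk 1: stream[0..1]='4' size=0x4=4, data at stream[3..7]='ig55' -> body[0..4], body so far='ig55'
Chunk 2: stream[9..10]='6' size=0x6=6, data at stream[12..18]='v7na5m' -> body[4..10], body so far='ig55v7na5m'
Chunk 3: stream[20..21]='0' size=0 (terminator). Final body='ig55v7na5m' (10 bytes)
Body byte 5 at stream offset 13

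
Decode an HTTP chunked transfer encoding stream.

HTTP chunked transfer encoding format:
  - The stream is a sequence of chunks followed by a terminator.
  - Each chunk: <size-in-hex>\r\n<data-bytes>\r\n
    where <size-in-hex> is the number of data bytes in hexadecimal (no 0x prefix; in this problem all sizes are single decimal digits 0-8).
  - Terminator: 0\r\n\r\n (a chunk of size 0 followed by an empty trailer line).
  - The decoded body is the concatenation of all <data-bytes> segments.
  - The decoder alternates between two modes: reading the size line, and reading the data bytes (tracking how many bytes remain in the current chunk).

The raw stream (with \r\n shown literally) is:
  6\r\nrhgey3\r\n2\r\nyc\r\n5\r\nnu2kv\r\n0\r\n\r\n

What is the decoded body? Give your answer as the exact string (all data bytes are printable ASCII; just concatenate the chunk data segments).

Chunk 1: stream[0..1]='6' size=0x6=6, data at stream[3..9]='rhgey3' -> body[0..6], body so far='rhgey3'
Chunk 2: stream[11..12]='2' size=0x2=2, data at stream[14..16]='yc' -> body[6..8], body so far='rhgey3yc'
Chunk 3: stream[18..19]='5' size=0x5=5, data at stream[21..26]='nu2kv' -> body[8..13], body so far='rhgey3ycnu2kv'
Chunk 4: stream[28..29]='0' size=0 (terminator). Final body='rhgey3ycnu2kv' (13 bytes)

Answer: rhgey3ycnu2kv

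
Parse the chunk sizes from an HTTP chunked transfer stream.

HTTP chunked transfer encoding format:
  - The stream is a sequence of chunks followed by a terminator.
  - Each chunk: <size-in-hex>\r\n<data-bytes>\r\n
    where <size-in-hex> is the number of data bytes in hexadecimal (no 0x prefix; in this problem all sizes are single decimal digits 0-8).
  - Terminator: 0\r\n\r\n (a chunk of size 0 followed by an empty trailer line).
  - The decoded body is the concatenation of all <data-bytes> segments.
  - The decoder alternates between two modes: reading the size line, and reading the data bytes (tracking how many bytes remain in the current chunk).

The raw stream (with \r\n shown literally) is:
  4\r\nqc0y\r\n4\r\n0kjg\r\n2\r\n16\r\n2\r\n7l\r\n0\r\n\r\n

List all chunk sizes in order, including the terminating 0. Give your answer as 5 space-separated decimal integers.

Answer: 4 4 2 2 0

Derivation:
Chunk 1: stream[0..1]='4' size=0x4=4, data at stream[3..7]='qc0y' -> body[0..4], body so far='qc0y'
Chunk 2: stream[9..10]='4' size=0x4=4, data at stream[12..16]='0kjg' -> body[4..8], body so far='qc0y0kjg'
Chunk 3: stream[18..19]='2' size=0x2=2, data at stream[21..23]='16' -> body[8..10], body so far='qc0y0kjg16'
Chunk 4: stream[25..26]='2' size=0x2=2, data at stream[28..30]='7l' -> body[10..12], body so far='qc0y0kjg167l'
Chunk 5: stream[32..33]='0' size=0 (terminator). Final body='qc0y0kjg167l' (12 bytes)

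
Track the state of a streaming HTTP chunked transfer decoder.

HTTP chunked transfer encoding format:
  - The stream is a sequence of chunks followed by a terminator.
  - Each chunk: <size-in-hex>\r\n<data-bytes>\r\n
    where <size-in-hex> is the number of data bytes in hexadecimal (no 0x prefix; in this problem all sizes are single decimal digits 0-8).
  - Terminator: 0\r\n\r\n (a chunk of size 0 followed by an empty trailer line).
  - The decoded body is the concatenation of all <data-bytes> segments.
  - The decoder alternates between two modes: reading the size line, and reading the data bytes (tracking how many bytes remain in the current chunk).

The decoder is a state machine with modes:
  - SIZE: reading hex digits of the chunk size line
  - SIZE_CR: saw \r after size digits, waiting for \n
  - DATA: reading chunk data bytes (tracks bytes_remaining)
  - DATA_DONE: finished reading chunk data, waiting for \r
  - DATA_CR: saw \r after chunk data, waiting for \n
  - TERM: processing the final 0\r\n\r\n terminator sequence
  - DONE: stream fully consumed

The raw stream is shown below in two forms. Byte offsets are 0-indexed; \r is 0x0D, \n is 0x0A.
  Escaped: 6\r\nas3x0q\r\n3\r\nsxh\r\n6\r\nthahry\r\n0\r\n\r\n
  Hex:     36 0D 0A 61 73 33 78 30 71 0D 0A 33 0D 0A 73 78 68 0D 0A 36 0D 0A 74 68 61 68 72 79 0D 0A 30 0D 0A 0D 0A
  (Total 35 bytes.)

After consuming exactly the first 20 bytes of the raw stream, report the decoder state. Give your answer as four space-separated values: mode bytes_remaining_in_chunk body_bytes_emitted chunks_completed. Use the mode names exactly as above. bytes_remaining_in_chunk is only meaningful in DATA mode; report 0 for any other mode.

Byte 0 = '6': mode=SIZE remaining=0 emitted=0 chunks_done=0
Byte 1 = 0x0D: mode=SIZE_CR remaining=0 emitted=0 chunks_done=0
Byte 2 = 0x0A: mode=DATA remaining=6 emitted=0 chunks_done=0
Byte 3 = 'a': mode=DATA remaining=5 emitted=1 chunks_done=0
Byte 4 = 's': mode=DATA remaining=4 emitted=2 chunks_done=0
Byte 5 = '3': mode=DATA remaining=3 emitted=3 chunks_done=0
Byte 6 = 'x': mode=DATA remaining=2 emitted=4 chunks_done=0
Byte 7 = '0': mode=DATA remaining=1 emitted=5 chunks_done=0
Byte 8 = 'q': mode=DATA_DONE remaining=0 emitted=6 chunks_done=0
Byte 9 = 0x0D: mode=DATA_CR remaining=0 emitted=6 chunks_done=0
Byte 10 = 0x0A: mode=SIZE remaining=0 emitted=6 chunks_done=1
Byte 11 = '3': mode=SIZE remaining=0 emitted=6 chunks_done=1
Byte 12 = 0x0D: mode=SIZE_CR remaining=0 emitted=6 chunks_done=1
Byte 13 = 0x0A: mode=DATA remaining=3 emitted=6 chunks_done=1
Byte 14 = 's': mode=DATA remaining=2 emitted=7 chunks_done=1
Byte 15 = 'x': mode=DATA remaining=1 emitted=8 chunks_done=1
Byte 16 = 'h': mode=DATA_DONE remaining=0 emitted=9 chunks_done=1
Byte 17 = 0x0D: mode=DATA_CR remaining=0 emitted=9 chunks_done=1
Byte 18 = 0x0A: mode=SIZE remaining=0 emitted=9 chunks_done=2
Byte 19 = '6': mode=SIZE remaining=0 emitted=9 chunks_done=2

Answer: SIZE 0 9 2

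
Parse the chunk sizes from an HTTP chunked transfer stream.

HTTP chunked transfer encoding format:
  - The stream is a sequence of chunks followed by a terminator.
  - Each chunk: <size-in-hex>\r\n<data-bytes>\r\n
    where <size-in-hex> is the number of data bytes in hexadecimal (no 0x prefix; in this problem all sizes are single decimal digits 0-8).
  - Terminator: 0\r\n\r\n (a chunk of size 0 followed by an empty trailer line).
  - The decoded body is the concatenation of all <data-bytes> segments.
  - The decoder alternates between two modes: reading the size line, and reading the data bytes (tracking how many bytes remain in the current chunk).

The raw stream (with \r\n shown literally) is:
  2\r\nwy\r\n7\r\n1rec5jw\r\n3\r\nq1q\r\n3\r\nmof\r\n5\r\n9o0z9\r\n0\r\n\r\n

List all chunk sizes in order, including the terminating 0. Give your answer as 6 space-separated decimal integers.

Answer: 2 7 3 3 5 0

Derivation:
Chunk 1: stream[0..1]='2' size=0x2=2, data at stream[3..5]='wy' -> body[0..2], body so far='wy'
Chunk 2: stream[7..8]='7' size=0x7=7, data at stream[10..17]='1rec5jw' -> body[2..9], body so far='wy1rec5jw'
Chunk 3: stream[19..20]='3' size=0x3=3, data at stream[22..25]='q1q' -> body[9..12], body so far='wy1rec5jwq1q'
Chunk 4: stream[27..28]='3' size=0x3=3, data at stream[30..33]='mof' -> body[12..15], body so far='wy1rec5jwq1qmof'
Chunk 5: stream[35..36]='5' size=0x5=5, data at stream[38..43]='9o0z9' -> body[15..20], body so far='wy1rec5jwq1qmof9o0z9'
Chunk 6: stream[45..46]='0' size=0 (terminator). Final body='wy1rec5jwq1qmof9o0z9' (20 bytes)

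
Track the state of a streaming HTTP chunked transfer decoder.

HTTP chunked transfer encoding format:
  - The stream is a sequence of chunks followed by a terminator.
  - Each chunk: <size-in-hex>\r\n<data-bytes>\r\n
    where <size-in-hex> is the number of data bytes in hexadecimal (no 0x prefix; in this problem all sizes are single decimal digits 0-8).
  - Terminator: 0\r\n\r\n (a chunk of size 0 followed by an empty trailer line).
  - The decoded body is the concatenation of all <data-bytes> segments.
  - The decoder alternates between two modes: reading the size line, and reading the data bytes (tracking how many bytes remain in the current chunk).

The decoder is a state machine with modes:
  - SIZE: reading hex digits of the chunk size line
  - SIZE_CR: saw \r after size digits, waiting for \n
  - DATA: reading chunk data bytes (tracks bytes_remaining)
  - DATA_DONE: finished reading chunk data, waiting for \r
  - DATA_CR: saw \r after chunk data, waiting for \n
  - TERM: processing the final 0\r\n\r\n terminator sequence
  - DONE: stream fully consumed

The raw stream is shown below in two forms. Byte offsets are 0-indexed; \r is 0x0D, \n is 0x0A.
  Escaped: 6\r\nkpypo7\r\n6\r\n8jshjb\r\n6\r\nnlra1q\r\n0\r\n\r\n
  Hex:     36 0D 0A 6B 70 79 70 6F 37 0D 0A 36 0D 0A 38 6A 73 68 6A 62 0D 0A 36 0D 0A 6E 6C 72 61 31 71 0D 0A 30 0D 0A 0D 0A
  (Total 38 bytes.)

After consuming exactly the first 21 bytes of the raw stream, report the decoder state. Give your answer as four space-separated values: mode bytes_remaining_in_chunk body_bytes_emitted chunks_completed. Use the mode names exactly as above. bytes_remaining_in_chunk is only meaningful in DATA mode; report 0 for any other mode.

Byte 0 = '6': mode=SIZE remaining=0 emitted=0 chunks_done=0
Byte 1 = 0x0D: mode=SIZE_CR remaining=0 emitted=0 chunks_done=0
Byte 2 = 0x0A: mode=DATA remaining=6 emitted=0 chunks_done=0
Byte 3 = 'k': mode=DATA remaining=5 emitted=1 chunks_done=0
Byte 4 = 'p': mode=DATA remaining=4 emitted=2 chunks_done=0
Byte 5 = 'y': mode=DATA remaining=3 emitted=3 chunks_done=0
Byte 6 = 'p': mode=DATA remaining=2 emitted=4 chunks_done=0
Byte 7 = 'o': mode=DATA remaining=1 emitted=5 chunks_done=0
Byte 8 = '7': mode=DATA_DONE remaining=0 emitted=6 chunks_done=0
Byte 9 = 0x0D: mode=DATA_CR remaining=0 emitted=6 chunks_done=0
Byte 10 = 0x0A: mode=SIZE remaining=0 emitted=6 chunks_done=1
Byte 11 = '6': mode=SIZE remaining=0 emitted=6 chunks_done=1
Byte 12 = 0x0D: mode=SIZE_CR remaining=0 emitted=6 chunks_done=1
Byte 13 = 0x0A: mode=DATA remaining=6 emitted=6 chunks_done=1
Byte 14 = '8': mode=DATA remaining=5 emitted=7 chunks_done=1
Byte 15 = 'j': mode=DATA remaining=4 emitted=8 chunks_done=1
Byte 16 = 's': mode=DATA remaining=3 emitted=9 chunks_done=1
Byte 17 = 'h': mode=DATA remaining=2 emitted=10 chunks_done=1
Byte 18 = 'j': mode=DATA remaining=1 emitted=11 chunks_done=1
Byte 19 = 'b': mode=DATA_DONE remaining=0 emitted=12 chunks_done=1
Byte 20 = 0x0D: mode=DATA_CR remaining=0 emitted=12 chunks_done=1

Answer: DATA_CR 0 12 1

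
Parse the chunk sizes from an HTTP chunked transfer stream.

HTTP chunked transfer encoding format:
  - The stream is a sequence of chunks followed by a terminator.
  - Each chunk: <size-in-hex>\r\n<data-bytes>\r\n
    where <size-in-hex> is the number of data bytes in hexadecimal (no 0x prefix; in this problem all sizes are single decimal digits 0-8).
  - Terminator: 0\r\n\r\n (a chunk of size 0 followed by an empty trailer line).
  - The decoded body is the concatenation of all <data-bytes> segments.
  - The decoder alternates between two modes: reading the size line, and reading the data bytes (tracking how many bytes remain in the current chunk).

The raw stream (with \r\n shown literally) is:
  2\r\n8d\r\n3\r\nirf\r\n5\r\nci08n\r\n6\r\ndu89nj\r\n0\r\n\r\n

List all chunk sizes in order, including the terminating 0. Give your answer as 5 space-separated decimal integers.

Chunk 1: stream[0..1]='2' size=0x2=2, data at stream[3..5]='8d' -> body[0..2], body so far='8d'
Chunk 2: stream[7..8]='3' size=0x3=3, data at stream[10..13]='irf' -> body[2..5], body so far='8dirf'
Chunk 3: stream[15..16]='5' size=0x5=5, data at stream[18..23]='ci08n' -> body[5..10], body so far='8dirfci08n'
Chunk 4: stream[25..26]='6' size=0x6=6, data at stream[28..34]='du89nj' -> body[10..16], body so far='8dirfci08ndu89nj'
Chunk 5: stream[36..37]='0' size=0 (terminator). Final body='8dirfci08ndu89nj' (16 bytes)

Answer: 2 3 5 6 0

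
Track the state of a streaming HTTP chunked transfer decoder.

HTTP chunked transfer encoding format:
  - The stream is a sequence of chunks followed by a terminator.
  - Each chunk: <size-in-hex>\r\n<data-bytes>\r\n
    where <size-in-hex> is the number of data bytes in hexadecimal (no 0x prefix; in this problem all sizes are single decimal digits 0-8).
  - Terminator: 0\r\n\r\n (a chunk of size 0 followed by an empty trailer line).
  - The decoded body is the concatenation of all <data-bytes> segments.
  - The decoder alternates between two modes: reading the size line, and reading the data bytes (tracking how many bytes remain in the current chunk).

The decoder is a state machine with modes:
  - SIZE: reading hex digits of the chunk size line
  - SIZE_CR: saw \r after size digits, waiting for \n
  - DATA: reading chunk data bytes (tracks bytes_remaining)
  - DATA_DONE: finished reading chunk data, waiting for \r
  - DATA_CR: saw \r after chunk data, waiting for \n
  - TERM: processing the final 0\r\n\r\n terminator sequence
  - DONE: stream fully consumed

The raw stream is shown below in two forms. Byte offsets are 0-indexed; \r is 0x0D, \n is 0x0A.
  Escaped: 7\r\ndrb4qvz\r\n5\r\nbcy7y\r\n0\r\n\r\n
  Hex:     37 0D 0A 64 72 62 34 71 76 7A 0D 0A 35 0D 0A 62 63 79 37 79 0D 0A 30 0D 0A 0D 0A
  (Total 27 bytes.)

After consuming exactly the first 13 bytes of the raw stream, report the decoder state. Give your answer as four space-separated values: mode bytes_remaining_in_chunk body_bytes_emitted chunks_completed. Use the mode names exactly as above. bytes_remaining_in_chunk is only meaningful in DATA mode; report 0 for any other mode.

Byte 0 = '7': mode=SIZE remaining=0 emitted=0 chunks_done=0
Byte 1 = 0x0D: mode=SIZE_CR remaining=0 emitted=0 chunks_done=0
Byte 2 = 0x0A: mode=DATA remaining=7 emitted=0 chunks_done=0
Byte 3 = 'd': mode=DATA remaining=6 emitted=1 chunks_done=0
Byte 4 = 'r': mode=DATA remaining=5 emitted=2 chunks_done=0
Byte 5 = 'b': mode=DATA remaining=4 emitted=3 chunks_done=0
Byte 6 = '4': mode=DATA remaining=3 emitted=4 chunks_done=0
Byte 7 = 'q': mode=DATA remaining=2 emitted=5 chunks_done=0
Byte 8 = 'v': mode=DATA remaining=1 emitted=6 chunks_done=0
Byte 9 = 'z': mode=DATA_DONE remaining=0 emitted=7 chunks_done=0
Byte 10 = 0x0D: mode=DATA_CR remaining=0 emitted=7 chunks_done=0
Byte 11 = 0x0A: mode=SIZE remaining=0 emitted=7 chunks_done=1
Byte 12 = '5': mode=SIZE remaining=0 emitted=7 chunks_done=1

Answer: SIZE 0 7 1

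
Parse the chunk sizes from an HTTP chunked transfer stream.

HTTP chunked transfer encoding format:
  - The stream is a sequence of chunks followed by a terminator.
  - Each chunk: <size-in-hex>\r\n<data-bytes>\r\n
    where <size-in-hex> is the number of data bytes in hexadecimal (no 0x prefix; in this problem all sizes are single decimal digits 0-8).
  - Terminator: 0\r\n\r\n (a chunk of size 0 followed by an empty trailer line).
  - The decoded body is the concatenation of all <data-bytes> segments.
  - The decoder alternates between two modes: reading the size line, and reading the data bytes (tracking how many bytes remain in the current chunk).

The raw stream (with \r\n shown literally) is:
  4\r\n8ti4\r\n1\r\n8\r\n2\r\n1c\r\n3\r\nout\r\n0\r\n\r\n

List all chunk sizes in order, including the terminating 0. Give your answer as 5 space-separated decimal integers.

Answer: 4 1 2 3 0

Derivation:
Chunk 1: stream[0..1]='4' size=0x4=4, data at stream[3..7]='8ti4' -> body[0..4], body so far='8ti4'
Chunk 2: stream[9..10]='1' size=0x1=1, data at stream[12..13]='8' -> body[4..5], body so far='8ti48'
Chunk 3: stream[15..16]='2' size=0x2=2, data at stream[18..20]='1c' -> body[5..7], body so far='8ti481c'
Chunk 4: stream[22..23]='3' size=0x3=3, data at stream[25..28]='out' -> body[7..10], body so far='8ti481cout'
Chunk 5: stream[30..31]='0' size=0 (terminator). Final body='8ti481cout' (10 bytes)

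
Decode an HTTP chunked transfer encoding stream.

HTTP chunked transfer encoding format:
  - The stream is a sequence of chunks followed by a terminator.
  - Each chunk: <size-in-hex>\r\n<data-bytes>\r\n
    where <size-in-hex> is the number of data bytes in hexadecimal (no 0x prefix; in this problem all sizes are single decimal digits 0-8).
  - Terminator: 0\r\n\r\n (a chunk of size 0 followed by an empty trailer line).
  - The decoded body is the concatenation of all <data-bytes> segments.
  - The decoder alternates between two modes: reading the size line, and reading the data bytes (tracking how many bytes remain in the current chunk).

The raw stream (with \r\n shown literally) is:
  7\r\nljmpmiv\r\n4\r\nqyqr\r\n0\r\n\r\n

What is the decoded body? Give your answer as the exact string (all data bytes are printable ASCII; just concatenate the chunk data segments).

Answer: ljmpmivqyqr

Derivation:
Chunk 1: stream[0..1]='7' size=0x7=7, data at stream[3..10]='ljmpmiv' -> body[0..7], body so far='ljmpmiv'
Chunk 2: stream[12..13]='4' size=0x4=4, data at stream[15..19]='qyqr' -> body[7..11], body so far='ljmpmivqyqr'
Chunk 3: stream[21..22]='0' size=0 (terminator). Final body='ljmpmivqyqr' (11 bytes)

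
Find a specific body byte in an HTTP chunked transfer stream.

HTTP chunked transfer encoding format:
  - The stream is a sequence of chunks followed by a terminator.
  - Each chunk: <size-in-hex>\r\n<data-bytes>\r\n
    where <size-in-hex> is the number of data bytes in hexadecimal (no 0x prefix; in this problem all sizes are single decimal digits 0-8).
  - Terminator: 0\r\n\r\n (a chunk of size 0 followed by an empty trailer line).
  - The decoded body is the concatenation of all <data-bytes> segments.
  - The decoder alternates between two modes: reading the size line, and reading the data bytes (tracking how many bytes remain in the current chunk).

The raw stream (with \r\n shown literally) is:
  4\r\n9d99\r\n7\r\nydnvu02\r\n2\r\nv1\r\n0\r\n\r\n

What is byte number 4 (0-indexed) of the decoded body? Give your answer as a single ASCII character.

Chunk 1: stream[0..1]='4' size=0x4=4, data at stream[3..7]='9d99' -> body[0..4], body so far='9d99'
Chunk 2: stream[9..10]='7' size=0x7=7, data at stream[12..19]='ydnvu02' -> body[4..11], body so far='9d99ydnvu02'
Chunk 3: stream[21..22]='2' size=0x2=2, data at stream[24..26]='v1' -> body[11..13], body so far='9d99ydnvu02v1'
Chunk 4: stream[28..29]='0' size=0 (terminator). Final body='9d99ydnvu02v1' (13 bytes)
Body byte 4 = 'y'

Answer: y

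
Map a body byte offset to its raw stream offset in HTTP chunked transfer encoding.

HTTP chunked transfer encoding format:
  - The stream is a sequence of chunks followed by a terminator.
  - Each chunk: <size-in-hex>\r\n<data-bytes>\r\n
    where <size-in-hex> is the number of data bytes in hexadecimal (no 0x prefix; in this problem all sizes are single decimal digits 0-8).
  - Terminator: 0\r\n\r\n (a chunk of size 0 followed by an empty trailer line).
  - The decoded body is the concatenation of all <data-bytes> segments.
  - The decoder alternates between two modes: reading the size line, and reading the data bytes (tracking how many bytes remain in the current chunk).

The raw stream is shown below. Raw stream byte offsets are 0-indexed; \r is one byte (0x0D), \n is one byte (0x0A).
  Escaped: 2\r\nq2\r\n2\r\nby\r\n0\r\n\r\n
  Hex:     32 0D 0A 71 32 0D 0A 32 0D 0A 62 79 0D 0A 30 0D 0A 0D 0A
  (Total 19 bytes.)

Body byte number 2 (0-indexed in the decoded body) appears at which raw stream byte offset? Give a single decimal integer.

Answer: 10

Derivation:
Chunk 1: stream[0..1]='2' size=0x2=2, data at stream[3..5]='q2' -> body[0..2], body so far='q2'
Chunk 2: stream[7..8]='2' size=0x2=2, data at stream[10..12]='by' -> body[2..4], body so far='q2by'
Chunk 3: stream[14..15]='0' size=0 (terminator). Final body='q2by' (4 bytes)
Body byte 2 at stream offset 10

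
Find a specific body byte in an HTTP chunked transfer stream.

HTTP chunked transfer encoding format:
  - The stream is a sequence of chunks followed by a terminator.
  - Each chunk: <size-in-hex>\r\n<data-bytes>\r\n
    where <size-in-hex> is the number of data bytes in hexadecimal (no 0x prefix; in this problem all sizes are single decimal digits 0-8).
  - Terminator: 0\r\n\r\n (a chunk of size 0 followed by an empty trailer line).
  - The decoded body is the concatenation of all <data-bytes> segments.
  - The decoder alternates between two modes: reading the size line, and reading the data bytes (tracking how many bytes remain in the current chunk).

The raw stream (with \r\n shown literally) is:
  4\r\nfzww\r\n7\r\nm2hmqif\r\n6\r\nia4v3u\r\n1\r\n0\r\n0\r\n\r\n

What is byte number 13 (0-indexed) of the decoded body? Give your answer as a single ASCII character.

Answer: 4

Derivation:
Chunk 1: stream[0..1]='4' size=0x4=4, data at stream[3..7]='fzww' -> body[0..4], body so far='fzww'
Chunk 2: stream[9..10]='7' size=0x7=7, data at stream[12..19]='m2hmqif' -> body[4..11], body so far='fzwwm2hmqif'
Chunk 3: stream[21..22]='6' size=0x6=6, data at stream[24..30]='ia4v3u' -> body[11..17], body so far='fzwwm2hmqifia4v3u'
Chunk 4: stream[32..33]='1' size=0x1=1, data at stream[35..36]='0' -> body[17..18], body so far='fzwwm2hmqifia4v3u0'
Chunk 5: stream[38..39]='0' size=0 (terminator). Final body='fzwwm2hmqifia4v3u0' (18 bytes)
Body byte 13 = '4'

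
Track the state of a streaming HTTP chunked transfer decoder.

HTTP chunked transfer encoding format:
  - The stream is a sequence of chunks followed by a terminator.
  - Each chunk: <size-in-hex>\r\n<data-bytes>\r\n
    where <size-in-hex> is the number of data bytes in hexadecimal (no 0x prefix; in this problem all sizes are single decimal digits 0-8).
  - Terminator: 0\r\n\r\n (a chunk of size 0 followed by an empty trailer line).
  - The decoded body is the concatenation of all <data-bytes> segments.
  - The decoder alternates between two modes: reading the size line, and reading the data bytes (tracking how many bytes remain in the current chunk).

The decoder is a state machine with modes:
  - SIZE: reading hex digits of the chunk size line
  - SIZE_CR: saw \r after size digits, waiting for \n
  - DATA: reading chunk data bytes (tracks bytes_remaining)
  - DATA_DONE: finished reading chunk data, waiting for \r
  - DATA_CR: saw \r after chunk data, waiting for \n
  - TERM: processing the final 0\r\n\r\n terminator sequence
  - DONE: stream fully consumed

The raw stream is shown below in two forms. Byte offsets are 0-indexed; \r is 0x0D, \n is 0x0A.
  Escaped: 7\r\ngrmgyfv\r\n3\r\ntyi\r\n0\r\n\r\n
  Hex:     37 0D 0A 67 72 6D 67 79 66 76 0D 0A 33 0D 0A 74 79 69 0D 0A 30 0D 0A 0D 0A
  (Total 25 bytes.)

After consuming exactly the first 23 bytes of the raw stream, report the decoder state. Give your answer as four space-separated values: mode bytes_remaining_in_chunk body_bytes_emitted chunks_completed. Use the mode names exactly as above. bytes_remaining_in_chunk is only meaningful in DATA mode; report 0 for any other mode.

Answer: TERM 0 10 2

Derivation:
Byte 0 = '7': mode=SIZE remaining=0 emitted=0 chunks_done=0
Byte 1 = 0x0D: mode=SIZE_CR remaining=0 emitted=0 chunks_done=0
Byte 2 = 0x0A: mode=DATA remaining=7 emitted=0 chunks_done=0
Byte 3 = 'g': mode=DATA remaining=6 emitted=1 chunks_done=0
Byte 4 = 'r': mode=DATA remaining=5 emitted=2 chunks_done=0
Byte 5 = 'm': mode=DATA remaining=4 emitted=3 chunks_done=0
Byte 6 = 'g': mode=DATA remaining=3 emitted=4 chunks_done=0
Byte 7 = 'y': mode=DATA remaining=2 emitted=5 chunks_done=0
Byte 8 = 'f': mode=DATA remaining=1 emitted=6 chunks_done=0
Byte 9 = 'v': mode=DATA_DONE remaining=0 emitted=7 chunks_done=0
Byte 10 = 0x0D: mode=DATA_CR remaining=0 emitted=7 chunks_done=0
Byte 11 = 0x0A: mode=SIZE remaining=0 emitted=7 chunks_done=1
Byte 12 = '3': mode=SIZE remaining=0 emitted=7 chunks_done=1
Byte 13 = 0x0D: mode=SIZE_CR remaining=0 emitted=7 chunks_done=1
Byte 14 = 0x0A: mode=DATA remaining=3 emitted=7 chunks_done=1
Byte 15 = 't': mode=DATA remaining=2 emitted=8 chunks_done=1
Byte 16 = 'y': mode=DATA remaining=1 emitted=9 chunks_done=1
Byte 17 = 'i': mode=DATA_DONE remaining=0 emitted=10 chunks_done=1
Byte 18 = 0x0D: mode=DATA_CR remaining=0 emitted=10 chunks_done=1
Byte 19 = 0x0A: mode=SIZE remaining=0 emitted=10 chunks_done=2
Byte 20 = '0': mode=SIZE remaining=0 emitted=10 chunks_done=2
Byte 21 = 0x0D: mode=SIZE_CR remaining=0 emitted=10 chunks_done=2
Byte 22 = 0x0A: mode=TERM remaining=0 emitted=10 chunks_done=2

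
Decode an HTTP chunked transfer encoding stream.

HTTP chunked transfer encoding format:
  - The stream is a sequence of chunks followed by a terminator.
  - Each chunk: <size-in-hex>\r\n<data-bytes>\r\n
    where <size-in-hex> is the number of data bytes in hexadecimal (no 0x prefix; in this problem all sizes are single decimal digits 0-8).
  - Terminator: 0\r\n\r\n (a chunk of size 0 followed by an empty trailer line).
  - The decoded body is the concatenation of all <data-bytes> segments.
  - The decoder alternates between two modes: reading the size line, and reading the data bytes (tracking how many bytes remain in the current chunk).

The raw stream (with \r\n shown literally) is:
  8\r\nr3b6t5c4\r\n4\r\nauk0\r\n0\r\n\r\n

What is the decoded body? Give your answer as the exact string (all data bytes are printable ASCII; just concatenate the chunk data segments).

Chunk 1: stream[0..1]='8' size=0x8=8, data at stream[3..11]='r3b6t5c4' -> body[0..8], body so far='r3b6t5c4'
Chunk 2: stream[13..14]='4' size=0x4=4, data at stream[16..20]='auk0' -> body[8..12], body so far='r3b6t5c4auk0'
Chunk 3: stream[22..23]='0' size=0 (terminator). Final body='r3b6t5c4auk0' (12 bytes)

Answer: r3b6t5c4auk0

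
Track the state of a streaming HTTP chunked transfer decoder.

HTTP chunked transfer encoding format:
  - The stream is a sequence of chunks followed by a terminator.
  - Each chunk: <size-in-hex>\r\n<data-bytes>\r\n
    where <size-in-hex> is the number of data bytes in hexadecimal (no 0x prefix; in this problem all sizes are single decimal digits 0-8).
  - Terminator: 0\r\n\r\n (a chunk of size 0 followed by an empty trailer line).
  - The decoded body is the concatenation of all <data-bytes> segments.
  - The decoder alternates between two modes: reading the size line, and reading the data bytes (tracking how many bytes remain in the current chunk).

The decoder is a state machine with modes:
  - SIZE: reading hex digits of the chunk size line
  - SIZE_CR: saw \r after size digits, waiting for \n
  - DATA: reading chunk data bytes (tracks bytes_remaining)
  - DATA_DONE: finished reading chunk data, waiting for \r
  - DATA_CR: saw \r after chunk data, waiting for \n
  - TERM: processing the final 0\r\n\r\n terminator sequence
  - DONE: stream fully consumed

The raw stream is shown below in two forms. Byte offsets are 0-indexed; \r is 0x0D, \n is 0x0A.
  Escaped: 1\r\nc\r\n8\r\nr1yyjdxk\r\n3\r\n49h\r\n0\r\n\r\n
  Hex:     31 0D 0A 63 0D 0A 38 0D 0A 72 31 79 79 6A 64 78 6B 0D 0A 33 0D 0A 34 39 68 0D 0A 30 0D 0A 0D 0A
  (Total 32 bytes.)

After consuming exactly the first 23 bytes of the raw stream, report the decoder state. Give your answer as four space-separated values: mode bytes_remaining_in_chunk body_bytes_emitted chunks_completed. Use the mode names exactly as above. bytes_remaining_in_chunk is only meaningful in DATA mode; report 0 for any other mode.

Answer: DATA 2 10 2

Derivation:
Byte 0 = '1': mode=SIZE remaining=0 emitted=0 chunks_done=0
Byte 1 = 0x0D: mode=SIZE_CR remaining=0 emitted=0 chunks_done=0
Byte 2 = 0x0A: mode=DATA remaining=1 emitted=0 chunks_done=0
Byte 3 = 'c': mode=DATA_DONE remaining=0 emitted=1 chunks_done=0
Byte 4 = 0x0D: mode=DATA_CR remaining=0 emitted=1 chunks_done=0
Byte 5 = 0x0A: mode=SIZE remaining=0 emitted=1 chunks_done=1
Byte 6 = '8': mode=SIZE remaining=0 emitted=1 chunks_done=1
Byte 7 = 0x0D: mode=SIZE_CR remaining=0 emitted=1 chunks_done=1
Byte 8 = 0x0A: mode=DATA remaining=8 emitted=1 chunks_done=1
Byte 9 = 'r': mode=DATA remaining=7 emitted=2 chunks_done=1
Byte 10 = '1': mode=DATA remaining=6 emitted=3 chunks_done=1
Byte 11 = 'y': mode=DATA remaining=5 emitted=4 chunks_done=1
Byte 12 = 'y': mode=DATA remaining=4 emitted=5 chunks_done=1
Byte 13 = 'j': mode=DATA remaining=3 emitted=6 chunks_done=1
Byte 14 = 'd': mode=DATA remaining=2 emitted=7 chunks_done=1
Byte 15 = 'x': mode=DATA remaining=1 emitted=8 chunks_done=1
Byte 16 = 'k': mode=DATA_DONE remaining=0 emitted=9 chunks_done=1
Byte 17 = 0x0D: mode=DATA_CR remaining=0 emitted=9 chunks_done=1
Byte 18 = 0x0A: mode=SIZE remaining=0 emitted=9 chunks_done=2
Byte 19 = '3': mode=SIZE remaining=0 emitted=9 chunks_done=2
Byte 20 = 0x0D: mode=SIZE_CR remaining=0 emitted=9 chunks_done=2
Byte 21 = 0x0A: mode=DATA remaining=3 emitted=9 chunks_done=2
Byte 22 = '4': mode=DATA remaining=2 emitted=10 chunks_done=2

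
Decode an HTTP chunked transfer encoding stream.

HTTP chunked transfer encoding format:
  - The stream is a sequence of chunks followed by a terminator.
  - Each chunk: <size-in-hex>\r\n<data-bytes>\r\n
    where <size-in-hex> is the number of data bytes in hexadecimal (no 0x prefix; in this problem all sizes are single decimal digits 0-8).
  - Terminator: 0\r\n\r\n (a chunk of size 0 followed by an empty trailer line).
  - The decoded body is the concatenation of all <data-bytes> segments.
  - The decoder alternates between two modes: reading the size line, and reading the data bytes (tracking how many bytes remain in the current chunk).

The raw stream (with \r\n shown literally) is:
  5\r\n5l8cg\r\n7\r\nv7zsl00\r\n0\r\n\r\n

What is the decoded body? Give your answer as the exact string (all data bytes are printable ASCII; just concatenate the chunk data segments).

Chunk 1: stream[0..1]='5' size=0x5=5, data at stream[3..8]='5l8cg' -> body[0..5], body so far='5l8cg'
Chunk 2: stream[10..11]='7' size=0x7=7, data at stream[13..20]='v7zsl00' -> body[5..12], body so far='5l8cgv7zsl00'
Chunk 3: stream[22..23]='0' size=0 (terminator). Final body='5l8cgv7zsl00' (12 bytes)

Answer: 5l8cgv7zsl00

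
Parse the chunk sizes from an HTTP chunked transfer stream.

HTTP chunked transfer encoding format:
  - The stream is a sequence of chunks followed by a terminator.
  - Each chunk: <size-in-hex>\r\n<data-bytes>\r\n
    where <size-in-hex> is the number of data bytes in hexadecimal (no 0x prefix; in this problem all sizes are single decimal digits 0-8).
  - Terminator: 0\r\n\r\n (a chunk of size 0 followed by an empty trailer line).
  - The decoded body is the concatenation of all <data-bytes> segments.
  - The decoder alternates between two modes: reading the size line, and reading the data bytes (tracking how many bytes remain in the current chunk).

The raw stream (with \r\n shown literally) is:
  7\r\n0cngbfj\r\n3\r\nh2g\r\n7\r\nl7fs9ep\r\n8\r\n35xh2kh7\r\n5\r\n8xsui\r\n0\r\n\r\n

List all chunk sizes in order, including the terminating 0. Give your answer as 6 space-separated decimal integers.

Answer: 7 3 7 8 5 0

Derivation:
Chunk 1: stream[0..1]='7' size=0x7=7, data at stream[3..10]='0cngbfj' -> body[0..7], body so far='0cngbfj'
Chunk 2: stream[12..13]='3' size=0x3=3, data at stream[15..18]='h2g' -> body[7..10], body so far='0cngbfjh2g'
Chunk 3: stream[20..21]='7' size=0x7=7, data at stream[23..30]='l7fs9ep' -> body[10..17], body so far='0cngbfjh2gl7fs9ep'
Chunk 4: stream[32..33]='8' size=0x8=8, data at stream[35..43]='35xh2kh7' -> body[17..25], body so far='0cngbfjh2gl7fs9ep35xh2kh7'
Chunk 5: stream[45..46]='5' size=0x5=5, data at stream[48..53]='8xsui' -> body[25..30], body so far='0cngbfjh2gl7fs9ep35xh2kh78xsui'
Chunk 6: stream[55..56]='0' size=0 (terminator). Final body='0cngbfjh2gl7fs9ep35xh2kh78xsui' (30 bytes)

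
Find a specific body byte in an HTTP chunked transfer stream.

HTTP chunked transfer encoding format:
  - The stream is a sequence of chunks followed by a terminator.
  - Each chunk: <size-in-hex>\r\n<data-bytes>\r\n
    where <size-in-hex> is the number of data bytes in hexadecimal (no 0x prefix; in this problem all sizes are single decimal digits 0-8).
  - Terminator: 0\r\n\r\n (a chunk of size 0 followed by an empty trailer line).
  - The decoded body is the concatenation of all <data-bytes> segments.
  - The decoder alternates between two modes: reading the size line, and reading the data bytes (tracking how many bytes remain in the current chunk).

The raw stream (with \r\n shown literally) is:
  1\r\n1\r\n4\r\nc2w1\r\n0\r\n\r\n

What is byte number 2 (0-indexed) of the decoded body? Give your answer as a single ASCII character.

Chunk 1: stream[0..1]='1' size=0x1=1, data at stream[3..4]='1' -> body[0..1], body so far='1'
Chunk 2: stream[6..7]='4' size=0x4=4, data at stream[9..13]='c2w1' -> body[1..5], body so far='1c2w1'
Chunk 3: stream[15..16]='0' size=0 (terminator). Final body='1c2w1' (5 bytes)
Body byte 2 = '2'

Answer: 2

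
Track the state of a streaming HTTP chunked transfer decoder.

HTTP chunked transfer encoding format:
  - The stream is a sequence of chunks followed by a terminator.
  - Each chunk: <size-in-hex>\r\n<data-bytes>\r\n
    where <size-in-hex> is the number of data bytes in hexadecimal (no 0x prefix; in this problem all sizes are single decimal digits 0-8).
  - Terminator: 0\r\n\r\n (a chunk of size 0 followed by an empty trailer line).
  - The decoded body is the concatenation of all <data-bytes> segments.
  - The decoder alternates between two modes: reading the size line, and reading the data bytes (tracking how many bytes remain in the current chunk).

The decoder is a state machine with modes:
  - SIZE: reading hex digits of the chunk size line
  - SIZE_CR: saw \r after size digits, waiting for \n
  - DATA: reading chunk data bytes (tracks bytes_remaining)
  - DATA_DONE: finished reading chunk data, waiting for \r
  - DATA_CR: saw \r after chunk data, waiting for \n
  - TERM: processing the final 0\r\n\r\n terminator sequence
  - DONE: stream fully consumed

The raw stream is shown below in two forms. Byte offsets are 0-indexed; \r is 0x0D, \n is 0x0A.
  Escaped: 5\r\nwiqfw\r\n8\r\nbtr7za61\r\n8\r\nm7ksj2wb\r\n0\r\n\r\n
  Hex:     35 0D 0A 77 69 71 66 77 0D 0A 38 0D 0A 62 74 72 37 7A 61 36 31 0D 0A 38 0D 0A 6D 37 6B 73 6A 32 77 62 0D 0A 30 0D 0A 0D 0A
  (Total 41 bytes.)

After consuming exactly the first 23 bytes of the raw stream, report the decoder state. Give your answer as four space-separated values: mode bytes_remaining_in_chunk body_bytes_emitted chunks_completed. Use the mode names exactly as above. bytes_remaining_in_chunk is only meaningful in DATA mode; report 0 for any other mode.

Byte 0 = '5': mode=SIZE remaining=0 emitted=0 chunks_done=0
Byte 1 = 0x0D: mode=SIZE_CR remaining=0 emitted=0 chunks_done=0
Byte 2 = 0x0A: mode=DATA remaining=5 emitted=0 chunks_done=0
Byte 3 = 'w': mode=DATA remaining=4 emitted=1 chunks_done=0
Byte 4 = 'i': mode=DATA remaining=3 emitted=2 chunks_done=0
Byte 5 = 'q': mode=DATA remaining=2 emitted=3 chunks_done=0
Byte 6 = 'f': mode=DATA remaining=1 emitted=4 chunks_done=0
Byte 7 = 'w': mode=DATA_DONE remaining=0 emitted=5 chunks_done=0
Byte 8 = 0x0D: mode=DATA_CR remaining=0 emitted=5 chunks_done=0
Byte 9 = 0x0A: mode=SIZE remaining=0 emitted=5 chunks_done=1
Byte 10 = '8': mode=SIZE remaining=0 emitted=5 chunks_done=1
Byte 11 = 0x0D: mode=SIZE_CR remaining=0 emitted=5 chunks_done=1
Byte 12 = 0x0A: mode=DATA remaining=8 emitted=5 chunks_done=1
Byte 13 = 'b': mode=DATA remaining=7 emitted=6 chunks_done=1
Byte 14 = 't': mode=DATA remaining=6 emitted=7 chunks_done=1
Byte 15 = 'r': mode=DATA remaining=5 emitted=8 chunks_done=1
Byte 16 = '7': mode=DATA remaining=4 emitted=9 chunks_done=1
Byte 17 = 'z': mode=DATA remaining=3 emitted=10 chunks_done=1
Byte 18 = 'a': mode=DATA remaining=2 emitted=11 chunks_done=1
Byte 19 = '6': mode=DATA remaining=1 emitted=12 chunks_done=1
Byte 20 = '1': mode=DATA_DONE remaining=0 emitted=13 chunks_done=1
Byte 21 = 0x0D: mode=DATA_CR remaining=0 emitted=13 chunks_done=1
Byte 22 = 0x0A: mode=SIZE remaining=0 emitted=13 chunks_done=2

Answer: SIZE 0 13 2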